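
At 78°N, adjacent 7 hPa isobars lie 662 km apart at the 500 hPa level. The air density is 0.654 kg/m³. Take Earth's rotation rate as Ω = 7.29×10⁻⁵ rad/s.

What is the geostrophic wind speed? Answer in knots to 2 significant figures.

Coriolis parameter at 78°N:
f = 2Ω sin φ = 2 × 7.29×10⁻⁵ × sin 78° = 1.43×10⁻⁴ s⁻¹
Pressure gradient: |∂P/∂n| = 700 Pa / 662000 m = 1.06×10⁻³ Pa/m
Geostrophic balance (pressure-gradient force = Coriolis force):
V_g = (1/(fρ)) |∂P/∂n| = 1.06×10⁻³ / (1.43×10⁻⁴ × 0.654) = 11.3 m/s
Converting: 11.3 m/s × 1.944 = 22 knots

22 knots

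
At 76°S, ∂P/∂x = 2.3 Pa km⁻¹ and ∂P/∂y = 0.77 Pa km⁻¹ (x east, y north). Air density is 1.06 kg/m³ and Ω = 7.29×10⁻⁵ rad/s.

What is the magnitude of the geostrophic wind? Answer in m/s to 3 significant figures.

16.2 m/s

Coriolis parameter at 76°S:
f = 2Ω sin φ = 2 × 7.29×10⁻⁵ × sin 76° = 1.41×10⁻⁴ s⁻¹
In the Southern Hemisphere f is negative: f = −1.41×10⁻⁴ s⁻¹.
Component geostrophic relations (x east, y north):
u_g = −(1/(fρ)) ∂P/∂y,  v_g = (1/(fρ)) ∂P/∂x
u_g = −(0.77×10⁻³)/(−1.41×10⁻⁴ × 1.06) = 5.13 m/s;  v_g = (2.3×10⁻³)/(−1.41×10⁻⁴ × 1.06) = −15.3 m/s
|V_g| = √(u_g² + v_g²) = 16.2 m/s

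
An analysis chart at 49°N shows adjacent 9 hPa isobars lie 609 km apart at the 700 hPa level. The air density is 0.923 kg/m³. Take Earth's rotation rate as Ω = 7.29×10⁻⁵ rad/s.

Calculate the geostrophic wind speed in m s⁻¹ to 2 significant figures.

15 m s⁻¹

Coriolis parameter at 49°N:
f = 2Ω sin φ = 2 × 7.29×10⁻⁵ × sin 49° = 1.10×10⁻⁴ s⁻¹
Pressure gradient: |∂P/∂n| = 900 Pa / 609000 m = 1.48×10⁻³ Pa/m
Geostrophic balance (pressure-gradient force = Coriolis force):
V_g = (1/(fρ)) |∂P/∂n| = 1.48×10⁻³ / (1.10×10⁻⁴ × 0.923) = 14.6 m/s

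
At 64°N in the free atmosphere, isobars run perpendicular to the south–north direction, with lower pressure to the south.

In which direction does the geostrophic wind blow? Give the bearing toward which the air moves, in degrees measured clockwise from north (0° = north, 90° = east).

The pressure-gradient force points toward the south (bearing 180°).
Geostrophic balance: in the Northern Hemisphere the Coriolis force deflects motion to the right, so the geostrophic wind blows 90° to the right of the pressure-gradient force (low pressure on the left).
Rotating 180° by 90° clockwise gives 270° — the wind blows toward the west.

270°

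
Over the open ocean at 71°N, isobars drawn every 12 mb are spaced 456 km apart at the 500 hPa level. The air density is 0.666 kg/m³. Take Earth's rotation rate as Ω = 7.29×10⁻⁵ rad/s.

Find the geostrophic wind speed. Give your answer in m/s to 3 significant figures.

28.7 m/s

Coriolis parameter at 71°N:
f = 2Ω sin φ = 2 × 7.29×10⁻⁵ × sin 71° = 1.38×10⁻⁴ s⁻¹
Pressure gradient: |∂P/∂n| = 1200 Pa / 456000 m = 2.63×10⁻³ Pa/m
Geostrophic balance (pressure-gradient force = Coriolis force):
V_g = (1/(fρ)) |∂P/∂n| = 2.63×10⁻³ / (1.38×10⁻⁴ × 0.666) = 28.7 m/s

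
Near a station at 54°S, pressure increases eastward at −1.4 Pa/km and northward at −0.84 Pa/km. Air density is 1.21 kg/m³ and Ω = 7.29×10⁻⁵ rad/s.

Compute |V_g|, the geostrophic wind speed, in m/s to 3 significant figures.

Coriolis parameter at 54°S:
f = 2Ω sin φ = 2 × 7.29×10⁻⁵ × sin 54° = 1.18×10⁻⁴ s⁻¹
In the Southern Hemisphere f is negative: f = −1.18×10⁻⁴ s⁻¹.
Component geostrophic relations (x east, y north):
u_g = −(1/(fρ)) ∂P/∂y,  v_g = (1/(fρ)) ∂P/∂x
u_g = −(−0.84×10⁻³)/(−1.18×10⁻⁴ × 1.21) = −5.89 m/s;  v_g = (−1.4×10⁻³)/(−1.18×10⁻⁴ × 1.21) = 9.81 m/s
|V_g| = √(u_g² + v_g²) = 11.4 m/s

11.4 m/s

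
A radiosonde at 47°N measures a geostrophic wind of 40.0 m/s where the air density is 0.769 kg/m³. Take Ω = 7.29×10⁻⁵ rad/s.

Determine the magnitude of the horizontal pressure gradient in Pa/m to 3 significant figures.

3.28×10⁻³ Pa/m

Coriolis parameter at 47°N:
f = 2Ω sin φ = 2 × 7.29×10⁻⁵ × sin 47° = 1.07×10⁻⁴ s⁻¹
Geostrophic balance rearranged: |∂P/∂n| = f ρ V_g
|∂P/∂n| = 1.07×10⁻⁴ × 0.769 × 40.0 = 3.28×10⁻³ Pa/m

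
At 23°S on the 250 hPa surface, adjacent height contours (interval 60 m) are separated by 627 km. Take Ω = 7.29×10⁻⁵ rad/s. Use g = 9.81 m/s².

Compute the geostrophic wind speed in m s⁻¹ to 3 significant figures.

Coriolis parameter at 23°S:
f = 2Ω sin φ = 2 × 7.29×10⁻⁵ × sin 23° = 5.70×10⁻⁵ s⁻¹
Height gradient: |∂Z/∂n| = 60 m / 627000 m = 9.57×10⁻⁵
On a pressure surface, geostrophic balance gives V_g = (g/f)|∂Z/∂n|:
V_g = 9.81 × 9.57×10⁻⁵ / 5.70×10⁻⁵ = 16.5 m/s

16.5 m s⁻¹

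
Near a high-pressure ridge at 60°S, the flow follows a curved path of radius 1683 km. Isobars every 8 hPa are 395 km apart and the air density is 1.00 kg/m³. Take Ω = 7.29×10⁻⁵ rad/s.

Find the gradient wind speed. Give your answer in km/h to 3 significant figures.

Coriolis parameter at 60°S:
f = 2Ω sin φ = 2 × 7.29×10⁻⁵ × sin 60° = 1.26×10⁻⁴ s⁻¹
Pressure gradient: |∂P/∂n| = 800 Pa / 395000 m = 2.03×10⁻³ Pa/m
Geostrophic speed: V_g = |∂P/∂n|/(fρ) = 2.03×10⁻³/(1.26×10⁻⁴ × 1.00) = 16.0 m/s
Around a high, pressure-gradient force acts outward with centrifugal, so Coriolis balances both:
fV = (1/ρ)|∂P/∂n| + V²/R  →  V² − fR·V + fR·V_g = 0
With fR = 1.26×10⁻⁴ × 1683×10³ m = 213 m/s:
V = [fR − √((fR)² − 4 fR V_g)]/2 = [213 − √(213² − 4×213×16)]/2 = 17.5 m/s
Supergeostrophic (V > V_g = 16 m/s), as expected around a high.
Converting: 17.5 m/s × 3.6 = 62.9 km/h

62.9 km/h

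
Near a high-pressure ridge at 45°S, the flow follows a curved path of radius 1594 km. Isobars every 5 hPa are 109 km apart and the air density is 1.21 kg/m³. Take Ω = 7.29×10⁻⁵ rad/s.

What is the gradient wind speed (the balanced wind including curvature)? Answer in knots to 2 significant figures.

Coriolis parameter at 45°S:
f = 2Ω sin φ = 2 × 7.29×10⁻⁵ × sin 45° = 1.03×10⁻⁴ s⁻¹
Pressure gradient: |∂P/∂n| = 500 Pa / 109000 m = 4.59×10⁻³ Pa/m
Geostrophic speed: V_g = |∂P/∂n|/(fρ) = 4.59×10⁻³/(1.03×10⁻⁴ × 1.21) = 36.8 m/s
Around a high, pressure-gradient force acts outward with centrifugal, so Coriolis balances both:
fV = (1/ρ)|∂P/∂n| + V²/R  →  V² − fR·V + fR·V_g = 0
With fR = 1.03×10⁻⁴ × 1594×10³ m = 164 m/s:
V = [fR − √((fR)² − 4 fR V_g)]/2 = [164 − √(164² − 4×164×36.8)]/2 = 55.5 m/s
Supergeostrophic (V > V_g = 36.8 m/s), as expected around a high.
Converting: 55.5 m/s × 1.944 = 110 knots

110 knots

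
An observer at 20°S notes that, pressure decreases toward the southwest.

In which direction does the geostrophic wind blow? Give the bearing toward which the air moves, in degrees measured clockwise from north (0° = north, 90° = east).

135°

The pressure-gradient force points toward the southwest (bearing 225°).
Geostrophic balance: in the Southern Hemisphere the Coriolis force deflects motion to the left, so the geostrophic wind blows 90° to the left of the pressure-gradient force (low pressure on the right).
Rotating 225° by 90° counterclockwise gives 135° — the wind blows toward the southeast.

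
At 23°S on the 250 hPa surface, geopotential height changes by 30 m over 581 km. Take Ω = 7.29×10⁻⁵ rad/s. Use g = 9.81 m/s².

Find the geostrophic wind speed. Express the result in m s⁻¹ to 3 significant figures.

8.89 m s⁻¹

Coriolis parameter at 23°S:
f = 2Ω sin φ = 2 × 7.29×10⁻⁵ × sin 23° = 5.70×10⁻⁵ s⁻¹
Height gradient: |∂Z/∂n| = 30 m / 581000 m = 5.16×10⁻⁵
On a pressure surface, geostrophic balance gives V_g = (g/f)|∂Z/∂n|:
V_g = 9.81 × 5.16×10⁻⁵ / 5.70×10⁻⁵ = 8.89 m/s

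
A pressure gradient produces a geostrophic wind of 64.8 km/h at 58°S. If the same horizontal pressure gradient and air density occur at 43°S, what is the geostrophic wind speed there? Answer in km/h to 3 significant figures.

80.6 km/h

With the same pressure gradient and density, V_g ∝ 1/f ∝ 1/sin φ.
V₂ = V₁ · sin φ₁ / sin φ₂ = 64.8 × sin 58° / sin 43°
V₂ = 64.8 × 0.8480/0.6820 = 80.6 km/h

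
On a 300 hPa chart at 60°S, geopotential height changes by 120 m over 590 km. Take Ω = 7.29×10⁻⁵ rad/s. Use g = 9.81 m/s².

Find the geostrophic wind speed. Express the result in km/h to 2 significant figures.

Coriolis parameter at 60°S:
f = 2Ω sin φ = 2 × 7.29×10⁻⁵ × sin 60° = 1.26×10⁻⁴ s⁻¹
Height gradient: |∂Z/∂n| = 120 m / 590000 m = 2.03×10⁻⁴
On a pressure surface, geostrophic balance gives V_g = (g/f)|∂Z/∂n|:
V_g = 9.81 × 2.03×10⁻⁴ / 1.26×10⁻⁴ = 15.8 m/s
Converting: 15.8 m/s × 3.6 = 57 km/h

57 km/h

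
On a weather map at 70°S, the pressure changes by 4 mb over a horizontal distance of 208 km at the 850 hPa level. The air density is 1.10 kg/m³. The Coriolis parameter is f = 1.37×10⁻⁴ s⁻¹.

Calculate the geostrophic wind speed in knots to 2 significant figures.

25 knots

Pressure gradient: |∂P/∂n| = 400 Pa / 208000 m = 1.92×10⁻³ Pa/m
Geostrophic balance (pressure-gradient force = Coriolis force):
V_g = (1/(fρ)) |∂P/∂n| = 1.92×10⁻³ / (1.37×10⁻⁴ × 1.10) = 12.8 m/s
Converting: 12.8 m/s × 1.944 = 25 knots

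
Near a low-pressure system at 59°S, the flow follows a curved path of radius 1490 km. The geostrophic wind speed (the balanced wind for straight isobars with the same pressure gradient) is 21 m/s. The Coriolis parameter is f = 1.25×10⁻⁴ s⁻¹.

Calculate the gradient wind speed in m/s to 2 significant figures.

Around a low, centrifugal force acts outward with Coriolis, so pressure-gradient force balances both:
(1/ρ)|∂P/∂n| = fV + V²/R  →  V² + fR·V − fR·V_g = 0
With fR = 1.25×10⁻⁴ × 1490×10³ m = 186 m/s:
V = [−fR + √((fR)² + 4 fR V_g)]/2 = [−186 + √(186² + 4×186×21)]/2 = 19.1 m/s
Subgeostrophic (V < V_g = 21 m/s), as expected around a low.

19 m/s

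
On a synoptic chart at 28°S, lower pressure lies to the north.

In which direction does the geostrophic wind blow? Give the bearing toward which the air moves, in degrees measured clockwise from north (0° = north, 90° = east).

270°

The pressure-gradient force points toward the north (bearing 000°).
Geostrophic balance: in the Southern Hemisphere the Coriolis force deflects motion to the left, so the geostrophic wind blows 90° to the left of the pressure-gradient force (low pressure on the right).
Rotating 000° by 90° counterclockwise gives 270° — the wind blows toward the west.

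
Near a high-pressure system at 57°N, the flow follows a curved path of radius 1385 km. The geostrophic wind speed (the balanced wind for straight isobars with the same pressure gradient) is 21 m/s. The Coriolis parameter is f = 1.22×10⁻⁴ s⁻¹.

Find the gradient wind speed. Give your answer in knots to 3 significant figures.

47.8 knots

Around a high, pressure-gradient force acts outward with centrifugal, so Coriolis balances both:
fV = (1/ρ)|∂P/∂n| + V²/R  →  V² − fR·V + fR·V_g = 0
With fR = 1.22×10⁻⁴ × 1385×10³ m = 169 m/s:
V = [fR − √((fR)² − 4 fR V_g)]/2 = [169 − √(169² − 4×169×21)]/2 = 24.6 m/s
Supergeostrophic (V > V_g = 21 m/s), as expected around a high.
Converting: 24.6 m/s × 1.944 = 47.8 knots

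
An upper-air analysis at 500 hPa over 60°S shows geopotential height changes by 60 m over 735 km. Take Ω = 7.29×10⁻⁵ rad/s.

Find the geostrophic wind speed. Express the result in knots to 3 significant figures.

Coriolis parameter at 60°S:
f = 2Ω sin φ = 2 × 7.29×10⁻⁵ × sin 60° = 1.26×10⁻⁴ s⁻¹
Height gradient: |∂Z/∂n| = 60 m / 735000 m = 8.16×10⁻⁵
On a pressure surface, geostrophic balance gives V_g = (g/f)|∂Z/∂n|:
V_g = 9.81 × 8.16×10⁻⁵ / 1.26×10⁻⁴ = 6.34 m/s
Converting: 6.34 m/s × 1.944 = 12.3 knots

12.3 knots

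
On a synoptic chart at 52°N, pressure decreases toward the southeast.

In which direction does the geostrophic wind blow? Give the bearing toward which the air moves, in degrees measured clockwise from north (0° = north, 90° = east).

The pressure-gradient force points toward the southeast (bearing 135°).
Geostrophic balance: in the Northern Hemisphere the Coriolis force deflects motion to the right, so the geostrophic wind blows 90° to the right of the pressure-gradient force (low pressure on the left).
Rotating 135° by 90° clockwise gives 225° — the wind blows toward the southwest.

225°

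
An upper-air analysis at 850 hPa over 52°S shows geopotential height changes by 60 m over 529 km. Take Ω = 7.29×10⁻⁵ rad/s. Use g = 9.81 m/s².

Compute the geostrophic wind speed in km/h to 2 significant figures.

35 km/h

Coriolis parameter at 52°S:
f = 2Ω sin φ = 2 × 7.29×10⁻⁵ × sin 52° = 1.15×10⁻⁴ s⁻¹
Height gradient: |∂Z/∂n| = 60 m / 529000 m = 1.13×10⁻⁴
On a pressure surface, geostrophic balance gives V_g = (g/f)|∂Z/∂n|:
V_g = 9.81 × 1.13×10⁻⁴ / 1.15×10⁻⁴ = 9.68 m/s
Converting: 9.68 m/s × 3.6 = 35 km/h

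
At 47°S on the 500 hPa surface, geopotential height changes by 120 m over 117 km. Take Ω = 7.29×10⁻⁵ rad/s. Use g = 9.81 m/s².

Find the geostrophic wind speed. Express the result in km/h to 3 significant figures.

Coriolis parameter at 47°S:
f = 2Ω sin φ = 2 × 7.29×10⁻⁵ × sin 47° = 1.07×10⁻⁴ s⁻¹
Height gradient: |∂Z/∂n| = 120 m / 117000 m = 1.03×10⁻³
On a pressure surface, geostrophic balance gives V_g = (g/f)|∂Z/∂n|:
V_g = 9.81 × 1.03×10⁻³ / 1.07×10⁻⁴ = 94.4 m/s
Converting: 94.4 m/s × 3.6 = 340 km/h

340 km/h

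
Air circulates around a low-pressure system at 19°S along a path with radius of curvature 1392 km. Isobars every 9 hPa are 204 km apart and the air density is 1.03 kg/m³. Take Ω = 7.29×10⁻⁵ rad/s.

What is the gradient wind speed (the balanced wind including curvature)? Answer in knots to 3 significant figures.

99.0 knots

Coriolis parameter at 19°S:
f = 2Ω sin φ = 2 × 7.29×10⁻⁵ × sin 19° = 4.75×10⁻⁵ s⁻¹
Pressure gradient: |∂P/∂n| = 900 Pa / 204000 m = 4.41×10⁻³ Pa/m
Geostrophic speed: V_g = |∂P/∂n|/(fρ) = 4.41×10⁻³/(4.75×10⁻⁵ × 1.03) = 90.2 m/s
Around a low, centrifugal force acts outward with Coriolis, so pressure-gradient force balances both:
(1/ρ)|∂P/∂n| = fV + V²/R  →  V² + fR·V − fR·V_g = 0
With fR = 4.75×10⁻⁵ × 1392×10³ m = 66.1 m/s:
V = [−fR + √((fR)² + 4 fR V_g)]/2 = [−66.1 + √(66.1² + 4×66.1×90.2)]/2 = 50.9 m/s
Subgeostrophic (V < V_g = 90.2 m/s), as expected around a low.
Converting: 50.9 m/s × 1.944 = 99.0 knots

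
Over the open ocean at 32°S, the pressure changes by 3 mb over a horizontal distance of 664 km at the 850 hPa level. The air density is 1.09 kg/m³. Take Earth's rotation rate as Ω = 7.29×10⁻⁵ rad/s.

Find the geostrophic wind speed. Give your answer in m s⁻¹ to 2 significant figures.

Coriolis parameter at 32°S:
f = 2Ω sin φ = 2 × 7.29×10⁻⁵ × sin 32° = 7.73×10⁻⁵ s⁻¹
Pressure gradient: |∂P/∂n| = 300 Pa / 664000 m = 4.52×10⁻⁴ Pa/m
Geostrophic balance (pressure-gradient force = Coriolis force):
V_g = (1/(fρ)) |∂P/∂n| = 4.52×10⁻⁴ / (7.73×10⁻⁵ × 1.09) = 5.36 m/s

5.4 m s⁻¹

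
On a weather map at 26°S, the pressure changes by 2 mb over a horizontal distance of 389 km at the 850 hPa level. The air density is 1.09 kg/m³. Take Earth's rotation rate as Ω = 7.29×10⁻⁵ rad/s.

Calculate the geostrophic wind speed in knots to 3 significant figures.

14.3 knots

Coriolis parameter at 26°S:
f = 2Ω sin φ = 2 × 7.29×10⁻⁵ × sin 26° = 6.39×10⁻⁵ s⁻¹
Pressure gradient: |∂P/∂n| = 200 Pa / 389000 m = 5.14×10⁻⁴ Pa/m
Geostrophic balance (pressure-gradient force = Coriolis force):
V_g = (1/(fρ)) |∂P/∂n| = 5.14×10⁻⁴ / (6.39×10⁻⁵ × 1.09) = 7.38 m/s
Converting: 7.38 m/s × 1.944 = 14.3 knots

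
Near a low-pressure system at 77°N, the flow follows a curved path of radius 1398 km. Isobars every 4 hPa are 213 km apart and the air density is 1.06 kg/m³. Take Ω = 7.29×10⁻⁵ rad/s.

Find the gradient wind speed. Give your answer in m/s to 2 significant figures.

12 m/s

Coriolis parameter at 77°N:
f = 2Ω sin φ = 2 × 7.29×10⁻⁵ × sin 77° = 1.42×10⁻⁴ s⁻¹
Pressure gradient: |∂P/∂n| = 400 Pa / 213000 m = 1.88×10⁻³ Pa/m
Geostrophic speed: V_g = |∂P/∂n|/(fρ) = 1.88×10⁻³/(1.42×10⁻⁴ × 1.06) = 12.5 m/s
Around a low, centrifugal force acts outward with Coriolis, so pressure-gradient force balances both:
(1/ρ)|∂P/∂n| = fV + V²/R  →  V² + fR·V − fR·V_g = 0
With fR = 1.42×10⁻⁴ × 1398×10³ m = 199 m/s:
V = [−fR + √((fR)² + 4 fR V_g)]/2 = [−199 + √(199² + 4×199×12.5)]/2 = 11.8 m/s
Subgeostrophic (V < V_g = 12.5 m/s), as expected around a low.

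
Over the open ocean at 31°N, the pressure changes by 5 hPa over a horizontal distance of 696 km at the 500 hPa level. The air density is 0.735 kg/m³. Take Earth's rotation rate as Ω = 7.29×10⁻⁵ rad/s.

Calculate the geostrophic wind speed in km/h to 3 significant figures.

Coriolis parameter at 31°N:
f = 2Ω sin φ = 2 × 7.29×10⁻⁵ × sin 31° = 7.51×10⁻⁵ s⁻¹
Pressure gradient: |∂P/∂n| = 500 Pa / 696000 m = 7.18×10⁻⁴ Pa/m
Geostrophic balance (pressure-gradient force = Coriolis force):
V_g = (1/(fρ)) |∂P/∂n| = 7.18×10⁻⁴ / (7.51×10⁻⁵ × 0.735) = 13.0 m/s
Converting: 13.0 m/s × 3.6 = 46.9 km/h

46.9 km/h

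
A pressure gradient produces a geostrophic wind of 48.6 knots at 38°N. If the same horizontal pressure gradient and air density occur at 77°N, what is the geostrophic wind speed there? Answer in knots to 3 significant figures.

With the same pressure gradient and density, V_g ∝ 1/f ∝ 1/sin φ.
V₂ = V₁ · sin φ₁ / sin φ₂ = 48.6 × sin 38° / sin 77°
V₂ = 48.6 × 0.6157/0.9744 = 30.7 knots

30.7 knots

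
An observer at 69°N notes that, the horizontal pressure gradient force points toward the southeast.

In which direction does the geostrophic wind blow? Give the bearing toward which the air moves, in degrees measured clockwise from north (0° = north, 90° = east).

The pressure-gradient force points toward the southeast (bearing 135°).
Geostrophic balance: in the Northern Hemisphere the Coriolis force deflects motion to the right, so the geostrophic wind blows 90° to the right of the pressure-gradient force (low pressure on the left).
Rotating 135° by 90° clockwise gives 225° — the wind blows toward the southwest.

225°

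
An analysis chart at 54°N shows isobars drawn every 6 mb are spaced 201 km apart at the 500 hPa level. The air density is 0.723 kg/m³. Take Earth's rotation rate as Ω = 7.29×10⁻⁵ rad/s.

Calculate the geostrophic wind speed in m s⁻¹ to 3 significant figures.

Coriolis parameter at 54°N:
f = 2Ω sin φ = 2 × 7.29×10⁻⁵ × sin 54° = 1.18×10⁻⁴ s⁻¹
Pressure gradient: |∂P/∂n| = 600 Pa / 201000 m = 2.99×10⁻³ Pa/m
Geostrophic balance (pressure-gradient force = Coriolis force):
V_g = (1/(fρ)) |∂P/∂n| = 2.99×10⁻³ / (1.18×10⁻⁴ × 0.723) = 35.0 m/s

35.0 m s⁻¹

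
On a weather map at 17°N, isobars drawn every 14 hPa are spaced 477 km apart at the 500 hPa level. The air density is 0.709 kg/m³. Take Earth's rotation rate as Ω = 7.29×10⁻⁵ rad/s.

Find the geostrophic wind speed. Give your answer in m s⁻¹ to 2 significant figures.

97 m s⁻¹

Coriolis parameter at 17°N:
f = 2Ω sin φ = 2 × 7.29×10⁻⁵ × sin 17° = 4.26×10⁻⁵ s⁻¹
Pressure gradient: |∂P/∂n| = 1400 Pa / 477000 m = 2.94×10⁻³ Pa/m
Geostrophic balance (pressure-gradient force = Coriolis force):
V_g = (1/(fρ)) |∂P/∂n| = 2.94×10⁻³ / (4.26×10⁻⁵ × 0.709) = 97.1 m/s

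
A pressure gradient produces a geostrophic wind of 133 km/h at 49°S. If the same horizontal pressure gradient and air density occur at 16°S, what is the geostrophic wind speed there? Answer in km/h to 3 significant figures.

With the same pressure gradient and density, V_g ∝ 1/f ∝ 1/sin φ.
V₂ = V₁ · sin φ₁ / sin φ₂ = 133 × sin 49° / sin 16°
V₂ = 133 × 0.7547/0.2756 = 364 km/h

364 km/h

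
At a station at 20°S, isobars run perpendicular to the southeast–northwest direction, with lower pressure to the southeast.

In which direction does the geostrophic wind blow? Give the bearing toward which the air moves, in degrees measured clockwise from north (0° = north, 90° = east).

The pressure-gradient force points toward the southeast (bearing 135°).
Geostrophic balance: in the Southern Hemisphere the Coriolis force deflects motion to the left, so the geostrophic wind blows 90° to the left of the pressure-gradient force (low pressure on the right).
Rotating 135° by 90° counterclockwise gives 045° — the wind blows toward the northeast.

045°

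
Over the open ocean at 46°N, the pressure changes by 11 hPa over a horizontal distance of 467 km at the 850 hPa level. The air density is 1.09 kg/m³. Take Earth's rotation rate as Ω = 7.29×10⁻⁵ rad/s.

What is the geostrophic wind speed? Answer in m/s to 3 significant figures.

Coriolis parameter at 46°N:
f = 2Ω sin φ = 2 × 7.29×10⁻⁵ × sin 46° = 1.05×10⁻⁴ s⁻¹
Pressure gradient: |∂P/∂n| = 1100 Pa / 467000 m = 2.36×10⁻³ Pa/m
Geostrophic balance (pressure-gradient force = Coriolis force):
V_g = (1/(fρ)) |∂P/∂n| = 2.36×10⁻³ / (1.05×10⁻⁴ × 1.09) = 20.6 m/s

20.6 m/s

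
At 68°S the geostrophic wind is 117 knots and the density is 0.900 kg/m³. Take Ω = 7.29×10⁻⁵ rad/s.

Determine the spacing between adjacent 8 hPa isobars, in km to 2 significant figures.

110 km

Coriolis parameter at 68°S:
f = 2Ω sin φ = 2 × 7.29×10⁻⁵ × sin 68° = 1.35×10⁻⁴ s⁻¹
Wind speed in SI: 117 knots = 60.2 m/s
Geostrophic balance rearranged: |∂P/∂n| = f ρ V_g
|∂P/∂n| = 1.35×10⁻⁴ × 0.900 × 60.2 = 7.32×10⁻³ Pa/m
Isobar spacing: Δn = ΔP/|∂P/∂n| = 800 Pa / 7.32×10⁻³ Pa/m = 109245 m ≈ 110 km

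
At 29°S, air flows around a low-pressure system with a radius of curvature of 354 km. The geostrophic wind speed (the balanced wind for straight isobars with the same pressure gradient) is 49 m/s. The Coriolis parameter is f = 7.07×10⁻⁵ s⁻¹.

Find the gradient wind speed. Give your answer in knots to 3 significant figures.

48.0 knots

Around a low, centrifugal force acts outward with Coriolis, so pressure-gradient force balances both:
(1/ρ)|∂P/∂n| = fV + V²/R  →  V² + fR·V − fR·V_g = 0
With fR = 7.07×10⁻⁵ × 354×10³ m = 25.0 m/s:
V = [−fR + √((fR)² + 4 fR V_g)]/2 = [−25.0 + √(25.0² + 4×25.0×49)]/2 = 24.7 m/s
Subgeostrophic (V < V_g = 49 m/s), as expected around a low.
Converting: 24.7 m/s × 1.944 = 48.0 knots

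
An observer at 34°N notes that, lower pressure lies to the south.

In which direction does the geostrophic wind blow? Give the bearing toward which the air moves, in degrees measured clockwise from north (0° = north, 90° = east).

270°

The pressure-gradient force points toward the south (bearing 180°).
Geostrophic balance: in the Northern Hemisphere the Coriolis force deflects motion to the right, so the geostrophic wind blows 90° to the right of the pressure-gradient force (low pressure on the left).
Rotating 180° by 90° clockwise gives 270° — the wind blows toward the west.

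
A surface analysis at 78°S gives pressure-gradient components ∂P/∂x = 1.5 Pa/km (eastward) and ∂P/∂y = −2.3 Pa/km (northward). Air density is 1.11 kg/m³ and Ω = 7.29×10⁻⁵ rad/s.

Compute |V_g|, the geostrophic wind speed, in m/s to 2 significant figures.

Coriolis parameter at 78°S:
f = 2Ω sin φ = 2 × 7.29×10⁻⁵ × sin 78° = 1.43×10⁻⁴ s⁻¹
In the Southern Hemisphere f is negative: f = −1.43×10⁻⁴ s⁻¹.
Component geostrophic relations (x east, y north):
u_g = −(1/(fρ)) ∂P/∂y,  v_g = (1/(fρ)) ∂P/∂x
u_g = −(−2.3×10⁻³)/(−1.43×10⁻⁴ × 1.11) = −14.5 m/s;  v_g = (1.5×10⁻³)/(−1.43×10⁻⁴ × 1.11) = −9.48 m/s
|V_g| = √(u_g² + v_g²) = 17.3 m/s

17 m/s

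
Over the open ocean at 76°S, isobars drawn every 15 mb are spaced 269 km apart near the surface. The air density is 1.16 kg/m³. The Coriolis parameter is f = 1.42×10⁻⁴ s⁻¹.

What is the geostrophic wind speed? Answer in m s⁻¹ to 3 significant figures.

33.9 m s⁻¹

Pressure gradient: |∂P/∂n| = 1500 Pa / 269000 m = 5.58×10⁻³ Pa/m
Geostrophic balance (pressure-gradient force = Coriolis force):
V_g = (1/(fρ)) |∂P/∂n| = 5.58×10⁻³ / (1.42×10⁻⁴ × 1.16) = 33.9 m/s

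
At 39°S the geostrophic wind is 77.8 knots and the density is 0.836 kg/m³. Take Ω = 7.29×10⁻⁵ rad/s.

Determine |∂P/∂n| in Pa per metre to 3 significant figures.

Coriolis parameter at 39°S:
f = 2Ω sin φ = 2 × 7.29×10⁻⁵ × sin 39° = 9.18×10⁻⁵ s⁻¹
Wind speed in SI: 77.8 knots = 40.0 m/s
Geostrophic balance rearranged: |∂P/∂n| = f ρ V_g
|∂P/∂n| = 9.18×10⁻⁵ × 0.836 × 40.0 = 3.07×10⁻³ Pa/m

3.07×10⁻³ Pa/m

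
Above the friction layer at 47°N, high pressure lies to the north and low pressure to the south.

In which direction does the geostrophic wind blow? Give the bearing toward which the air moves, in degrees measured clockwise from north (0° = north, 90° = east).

270°

The pressure-gradient force points toward the south (bearing 180°).
Geostrophic balance: in the Northern Hemisphere the Coriolis force deflects motion to the right, so the geostrophic wind blows 90° to the right of the pressure-gradient force (low pressure on the left).
Rotating 180° by 90° clockwise gives 270° — the wind blows toward the west.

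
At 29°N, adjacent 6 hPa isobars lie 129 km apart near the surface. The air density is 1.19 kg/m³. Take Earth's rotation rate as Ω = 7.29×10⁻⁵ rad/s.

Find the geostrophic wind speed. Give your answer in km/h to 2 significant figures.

200 km/h

Coriolis parameter at 29°N:
f = 2Ω sin φ = 2 × 7.29×10⁻⁵ × sin 29° = 7.07×10⁻⁵ s⁻¹
Pressure gradient: |∂P/∂n| = 600 Pa / 129000 m = 4.65×10⁻³ Pa/m
Geostrophic balance (pressure-gradient force = Coriolis force):
V_g = (1/(fρ)) |∂P/∂n| = 4.65×10⁻³ / (7.07×10⁻⁵ × 1.19) = 55.3 m/s
Converting: 55.3 m/s × 3.6 = 200 km/h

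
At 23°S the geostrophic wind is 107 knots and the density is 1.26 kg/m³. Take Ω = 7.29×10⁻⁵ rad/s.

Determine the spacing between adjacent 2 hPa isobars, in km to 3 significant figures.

Coriolis parameter at 23°S:
f = 2Ω sin φ = 2 × 7.29×10⁻⁵ × sin 23° = 5.70×10⁻⁵ s⁻¹
Wind speed in SI: 107 knots = 55.0 m/s
Geostrophic balance rearranged: |∂P/∂n| = f ρ V_g
|∂P/∂n| = 5.70×10⁻⁵ × 1.26 × 55.0 = 3.95×10⁻³ Pa/m
Isobar spacing: Δn = ΔP/|∂P/∂n| = 200 Pa / 3.95×10⁻³ Pa/m = 50618 m ≈ 50.6 km

50.6 km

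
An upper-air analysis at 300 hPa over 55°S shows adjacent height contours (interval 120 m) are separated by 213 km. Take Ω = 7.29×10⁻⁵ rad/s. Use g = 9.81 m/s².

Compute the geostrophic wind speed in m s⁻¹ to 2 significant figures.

46 m s⁻¹

Coriolis parameter at 55°S:
f = 2Ω sin φ = 2 × 7.29×10⁻⁵ × sin 55° = 1.19×10⁻⁴ s⁻¹
Height gradient: |∂Z/∂n| = 120 m / 213000 m = 5.63×10⁻⁴
On a pressure surface, geostrophic balance gives V_g = (g/f)|∂Z/∂n|:
V_g = 9.81 × 5.63×10⁻⁴ / 1.19×10⁻⁴ = 46.3 m/s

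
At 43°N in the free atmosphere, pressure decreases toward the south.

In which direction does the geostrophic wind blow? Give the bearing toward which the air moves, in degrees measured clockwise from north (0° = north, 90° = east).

270°

The pressure-gradient force points toward the south (bearing 180°).
Geostrophic balance: in the Northern Hemisphere the Coriolis force deflects motion to the right, so the geostrophic wind blows 90° to the right of the pressure-gradient force (low pressure on the left).
Rotating 180° by 90° clockwise gives 270° — the wind blows toward the west.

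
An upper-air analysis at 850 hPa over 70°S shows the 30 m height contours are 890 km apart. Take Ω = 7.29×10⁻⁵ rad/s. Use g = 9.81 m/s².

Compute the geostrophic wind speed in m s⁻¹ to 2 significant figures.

2.4 m s⁻¹

Coriolis parameter at 70°S:
f = 2Ω sin φ = 2 × 7.29×10⁻⁵ × sin 70° = 1.37×10⁻⁴ s⁻¹
Height gradient: |∂Z/∂n| = 30 m / 890000 m = 3.37×10⁻⁵
On a pressure surface, geostrophic balance gives V_g = (g/f)|∂Z/∂n|:
V_g = 9.81 × 3.37×10⁻⁵ / 1.37×10⁻⁴ = 2.41 m/s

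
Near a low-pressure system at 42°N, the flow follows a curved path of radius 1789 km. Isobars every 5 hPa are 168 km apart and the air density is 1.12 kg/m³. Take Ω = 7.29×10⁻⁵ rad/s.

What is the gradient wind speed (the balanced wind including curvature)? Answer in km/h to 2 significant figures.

Coriolis parameter at 42°N:
f = 2Ω sin φ = 2 × 7.29×10⁻⁵ × sin 42° = 9.76×10⁻⁵ s⁻¹
Pressure gradient: |∂P/∂n| = 500 Pa / 168000 m = 2.98×10⁻³ Pa/m
Geostrophic speed: V_g = |∂P/∂n|/(fρ) = 2.98×10⁻³/(9.76×10⁻⁵ × 1.12) = 27.2 m/s
Around a low, centrifugal force acts outward with Coriolis, so pressure-gradient force balances both:
(1/ρ)|∂P/∂n| = fV + V²/R  →  V² + fR·V − fR·V_g = 0
With fR = 9.76×10⁻⁵ × 1789×10³ m = 175 m/s:
V = [−fR + √((fR)² + 4 fR V_g)]/2 = [−175 + √(175² + 4×175×27.2)]/2 = 24 m/s
Subgeostrophic (V < V_g = 27.2 m/s), as expected around a low.
Converting: 24 m/s × 3.6 = 86 km/h

86 km/h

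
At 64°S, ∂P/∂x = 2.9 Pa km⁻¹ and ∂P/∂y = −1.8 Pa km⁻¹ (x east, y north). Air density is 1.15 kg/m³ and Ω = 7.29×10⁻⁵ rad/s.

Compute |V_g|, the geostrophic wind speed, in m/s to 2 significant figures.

Coriolis parameter at 64°S:
f = 2Ω sin φ = 2 × 7.29×10⁻⁵ × sin 64° = 1.31×10⁻⁴ s⁻¹
In the Southern Hemisphere f is negative: f = −1.31×10⁻⁴ s⁻¹.
Component geostrophic relations (x east, y north):
u_g = −(1/(fρ)) ∂P/∂y,  v_g = (1/(fρ)) ∂P/∂x
u_g = −(−1.8×10⁻³)/(−1.31×10⁻⁴ × 1.15) = −11.9 m/s;  v_g = (2.9×10⁻³)/(−1.31×10⁻⁴ × 1.15) = −19.2 m/s
|V_g| = √(u_g² + v_g²) = 22.6 m/s

23 m/s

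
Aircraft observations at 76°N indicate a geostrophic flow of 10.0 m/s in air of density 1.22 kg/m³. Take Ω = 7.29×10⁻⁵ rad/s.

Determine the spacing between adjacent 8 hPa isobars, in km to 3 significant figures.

464 km

Coriolis parameter at 76°N:
f = 2Ω sin φ = 2 × 7.29×10⁻⁵ × sin 76° = 1.41×10⁻⁴ s⁻¹
Geostrophic balance rearranged: |∂P/∂n| = f ρ V_g
|∂P/∂n| = 1.41×10⁻⁴ × 1.22 × 10.0 = 1.73×10⁻³ Pa/m
Isobar spacing: Δn = ΔP/|∂P/∂n| = 800 Pa / 1.73×10⁻³ Pa/m = 463520 m ≈ 464 km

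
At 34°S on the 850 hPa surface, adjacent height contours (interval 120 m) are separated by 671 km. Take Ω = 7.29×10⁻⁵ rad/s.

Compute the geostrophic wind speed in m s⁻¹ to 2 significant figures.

22 m s⁻¹

Coriolis parameter at 34°S:
f = 2Ω sin φ = 2 × 7.29×10⁻⁵ × sin 34° = 8.15×10⁻⁵ s⁻¹
Height gradient: |∂Z/∂n| = 120 m / 671000 m = 1.79×10⁻⁴
On a pressure surface, geostrophic balance gives V_g = (g/f)|∂Z/∂n|:
V_g = 9.81 × 1.79×10⁻⁴ / 8.15×10⁻⁵ = 21.5 m/s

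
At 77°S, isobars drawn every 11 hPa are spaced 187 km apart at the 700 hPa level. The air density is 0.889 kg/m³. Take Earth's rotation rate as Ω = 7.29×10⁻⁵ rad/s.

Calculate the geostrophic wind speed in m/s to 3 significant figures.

46.6 m/s

Coriolis parameter at 77°S:
f = 2Ω sin φ = 2 × 7.29×10⁻⁵ × sin 77° = 1.42×10⁻⁴ s⁻¹
Pressure gradient: |∂P/∂n| = 1100 Pa / 187000 m = 5.88×10⁻³ Pa/m
Geostrophic balance (pressure-gradient force = Coriolis force):
V_g = (1/(fρ)) |∂P/∂n| = 5.88×10⁻³ / (1.42×10⁻⁴ × 0.889) = 46.6 m/s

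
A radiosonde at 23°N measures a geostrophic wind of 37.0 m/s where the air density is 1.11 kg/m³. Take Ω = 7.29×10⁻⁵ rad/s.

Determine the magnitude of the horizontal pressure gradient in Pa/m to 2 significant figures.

Coriolis parameter at 23°N:
f = 2Ω sin φ = 2 × 7.29×10⁻⁵ × sin 23° = 5.70×10⁻⁵ s⁻¹
Geostrophic balance rearranged: |∂P/∂n| = f ρ V_g
|∂P/∂n| = 5.70×10⁻⁵ × 1.11 × 37.0 = 2.34×10⁻³ Pa/m

2.3×10⁻³ Pa/m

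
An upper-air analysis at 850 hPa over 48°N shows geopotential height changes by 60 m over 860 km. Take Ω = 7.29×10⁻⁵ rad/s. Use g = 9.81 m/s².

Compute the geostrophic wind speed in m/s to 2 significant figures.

6.3 m/s

Coriolis parameter at 48°N:
f = 2Ω sin φ = 2 × 7.29×10⁻⁵ × sin 48° = 1.08×10⁻⁴ s⁻¹
Height gradient: |∂Z/∂n| = 60 m / 860000 m = 6.98×10⁻⁵
On a pressure surface, geostrophic balance gives V_g = (g/f)|∂Z/∂n|:
V_g = 9.81 × 6.98×10⁻⁵ / 1.08×10⁻⁴ = 6.32 m/s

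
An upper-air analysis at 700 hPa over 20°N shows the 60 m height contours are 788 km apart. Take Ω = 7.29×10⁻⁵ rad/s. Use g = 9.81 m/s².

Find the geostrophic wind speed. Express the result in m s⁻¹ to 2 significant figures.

15 m s⁻¹

Coriolis parameter at 20°N:
f = 2Ω sin φ = 2 × 7.29×10⁻⁵ × sin 20° = 4.99×10⁻⁵ s⁻¹
Height gradient: |∂Z/∂n| = 60 m / 788000 m = 7.61×10⁻⁵
On a pressure surface, geostrophic balance gives V_g = (g/f)|∂Z/∂n|:
V_g = 9.81 × 7.61×10⁻⁵ / 4.99×10⁻⁵ = 15.0 m/s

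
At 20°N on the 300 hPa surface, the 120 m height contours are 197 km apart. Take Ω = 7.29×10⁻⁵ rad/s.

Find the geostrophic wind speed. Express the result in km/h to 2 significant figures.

430 km/h

Coriolis parameter at 20°N:
f = 2Ω sin φ = 2 × 7.29×10⁻⁵ × sin 20° = 4.99×10⁻⁵ s⁻¹
Height gradient: |∂Z/∂n| = 120 m / 197000 m = 6.09×10⁻⁴
On a pressure surface, geostrophic balance gives V_g = (g/f)|∂Z/∂n|:
V_g = 9.81 × 6.09×10⁻⁴ / 4.99×10⁻⁵ = 120 m/s
Converting: 120 m/s × 3.6 = 430 km/h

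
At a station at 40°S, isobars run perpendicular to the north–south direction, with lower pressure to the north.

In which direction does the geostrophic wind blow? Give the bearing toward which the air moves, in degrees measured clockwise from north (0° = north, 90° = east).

270°

The pressure-gradient force points toward the north (bearing 000°).
Geostrophic balance: in the Southern Hemisphere the Coriolis force deflects motion to the left, so the geostrophic wind blows 90° to the left of the pressure-gradient force (low pressure on the right).
Rotating 000° by 90° counterclockwise gives 270° — the wind blows toward the west.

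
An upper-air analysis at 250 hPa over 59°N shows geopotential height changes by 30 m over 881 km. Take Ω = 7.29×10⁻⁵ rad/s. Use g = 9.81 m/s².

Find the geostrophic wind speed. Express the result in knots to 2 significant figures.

Coriolis parameter at 59°N:
f = 2Ω sin φ = 2 × 7.29×10⁻⁵ × sin 59° = 1.25×10⁻⁴ s⁻¹
Height gradient: |∂Z/∂n| = 30 m / 881000 m = 3.41×10⁻⁵
On a pressure surface, geostrophic balance gives V_g = (g/f)|∂Z/∂n|:
V_g = 9.81 × 3.41×10⁻⁵ / 1.25×10⁻⁴ = 2.67 m/s
Converting: 2.67 m/s × 1.944 = 5.2 knots

5.2 knots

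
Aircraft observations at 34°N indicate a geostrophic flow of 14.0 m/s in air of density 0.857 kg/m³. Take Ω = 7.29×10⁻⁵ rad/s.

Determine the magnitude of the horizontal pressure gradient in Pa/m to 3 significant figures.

Coriolis parameter at 34°N:
f = 2Ω sin φ = 2 × 7.29×10⁻⁵ × sin 34° = 8.15×10⁻⁵ s⁻¹
Geostrophic balance rearranged: |∂P/∂n| = f ρ V_g
|∂P/∂n| = 8.15×10⁻⁵ × 0.857 × 14.0 = 9.78×10⁻⁴ Pa/m

9.78×10⁻⁴ Pa/m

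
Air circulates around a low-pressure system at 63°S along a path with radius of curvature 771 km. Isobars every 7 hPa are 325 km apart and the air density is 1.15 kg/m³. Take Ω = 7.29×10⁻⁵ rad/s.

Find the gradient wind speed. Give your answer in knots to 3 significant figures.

Coriolis parameter at 63°S:
f = 2Ω sin φ = 2 × 7.29×10⁻⁵ × sin 63° = 1.30×10⁻⁴ s⁻¹
Pressure gradient: |∂P/∂n| = 700 Pa / 325000 m = 2.15×10⁻³ Pa/m
Geostrophic speed: V_g = |∂P/∂n|/(fρ) = 2.15×10⁻³/(1.30×10⁻⁴ × 1.15) = 14.4 m/s
Around a low, centrifugal force acts outward with Coriolis, so pressure-gradient force balances both:
(1/ρ)|∂P/∂n| = fV + V²/R  →  V² + fR·V − fR·V_g = 0
With fR = 1.30×10⁻⁴ × 771×10³ m = 100 m/s:
V = [−fR + √((fR)² + 4 fR V_g)]/2 = [−100 + √(100² + 4×100×14.4)]/2 = 12.8 m/s
Subgeostrophic (V < V_g = 14.4 m/s), as expected around a low.
Converting: 12.8 m/s × 1.944 = 24.9 knots

24.9 knots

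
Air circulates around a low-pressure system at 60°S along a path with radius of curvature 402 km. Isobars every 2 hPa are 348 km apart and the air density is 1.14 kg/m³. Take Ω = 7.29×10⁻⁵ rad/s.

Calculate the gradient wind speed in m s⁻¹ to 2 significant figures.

3.7 m s⁻¹

Coriolis parameter at 60°S:
f = 2Ω sin φ = 2 × 7.29×10⁻⁵ × sin 60° = 1.26×10⁻⁴ s⁻¹
Pressure gradient: |∂P/∂n| = 200 Pa / 348000 m = 5.75×10⁻⁴ Pa/m
Geostrophic speed: V_g = |∂P/∂n|/(fρ) = 5.75×10⁻⁴/(1.26×10⁻⁴ × 1.14) = 3.99 m/s
Around a low, centrifugal force acts outward with Coriolis, so pressure-gradient force balances both:
(1/ρ)|∂P/∂n| = fV + V²/R  →  V² + fR·V − fR·V_g = 0
With fR = 1.26×10⁻⁴ × 402×10³ m = 50.8 m/s:
V = [−fR + √((fR)² + 4 fR V_g)]/2 = [−50.8 + √(50.8² + 4×50.8×3.99)]/2 = 3.72 m/s
Subgeostrophic (V < V_g = 3.99 m/s), as expected around a low.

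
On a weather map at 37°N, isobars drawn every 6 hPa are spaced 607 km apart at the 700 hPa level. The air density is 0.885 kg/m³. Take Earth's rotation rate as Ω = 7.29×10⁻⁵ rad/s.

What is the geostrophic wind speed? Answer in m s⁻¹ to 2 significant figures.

13 m s⁻¹

Coriolis parameter at 37°N:
f = 2Ω sin φ = 2 × 7.29×10⁻⁵ × sin 37° = 8.77×10⁻⁵ s⁻¹
Pressure gradient: |∂P/∂n| = 600 Pa / 607000 m = 9.88×10⁻⁴ Pa/m
Geostrophic balance (pressure-gradient force = Coriolis force):
V_g = (1/(fρ)) |∂P/∂n| = 9.88×10⁻⁴ / (8.77×10⁻⁵ × 0.885) = 12.7 m/s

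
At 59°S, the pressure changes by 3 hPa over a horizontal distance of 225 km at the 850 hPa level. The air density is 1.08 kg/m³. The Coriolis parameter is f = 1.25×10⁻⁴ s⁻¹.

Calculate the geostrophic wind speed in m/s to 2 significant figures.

9.9 m/s

Pressure gradient: |∂P/∂n| = 300 Pa / 225000 m = 1.33×10⁻³ Pa/m
Geostrophic balance (pressure-gradient force = Coriolis force):
V_g = (1/(fρ)) |∂P/∂n| = 1.33×10⁻³ / (1.25×10⁻⁴ × 1.08) = 9.88 m/s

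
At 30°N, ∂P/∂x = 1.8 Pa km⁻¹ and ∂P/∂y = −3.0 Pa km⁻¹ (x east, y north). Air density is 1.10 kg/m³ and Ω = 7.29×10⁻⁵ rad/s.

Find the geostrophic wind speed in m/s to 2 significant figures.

44 m/s

Coriolis parameter at 30°N:
f = 2Ω sin φ = 2 × 7.29×10⁻⁵ × sin 30° = 7.29×10⁻⁵ s⁻¹
Component geostrophic relations (x east, y north):
u_g = −(1/(fρ)) ∂P/∂y,  v_g = (1/(fρ)) ∂P/∂x
u_g = −(−3.0×10⁻³)/(7.29×10⁻⁵ × 1.10) = 37.4 m/s;  v_g = (1.8×10⁻³)/(7.29×10⁻⁵ × 1.10) = 22.4 m/s
|V_g| = √(u_g² + v_g²) = 43.6 m/s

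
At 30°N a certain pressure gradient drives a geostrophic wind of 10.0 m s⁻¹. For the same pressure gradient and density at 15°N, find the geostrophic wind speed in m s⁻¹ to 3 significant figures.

19.3 m s⁻¹

With the same pressure gradient and density, V_g ∝ 1/f ∝ 1/sin φ.
V₂ = V₁ · sin φ₁ / sin φ₂ = 10.0 × sin 30° / sin 15°
V₂ = 10.0 × 0.5000/0.2588 = 19.3 m s⁻¹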